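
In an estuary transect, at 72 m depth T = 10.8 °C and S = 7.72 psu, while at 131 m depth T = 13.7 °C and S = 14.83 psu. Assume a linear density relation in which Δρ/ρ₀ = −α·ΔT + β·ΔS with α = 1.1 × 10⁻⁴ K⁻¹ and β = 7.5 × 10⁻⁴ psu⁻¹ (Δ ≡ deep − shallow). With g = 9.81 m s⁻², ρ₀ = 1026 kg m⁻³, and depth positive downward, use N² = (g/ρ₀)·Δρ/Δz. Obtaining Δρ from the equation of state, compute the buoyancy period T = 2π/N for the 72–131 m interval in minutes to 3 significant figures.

ΔT = +2.9 K, ΔS = +7.11 psu (deep − shallow).
Δρ/ρ₀ = −αΔT + βΔS = -3.19 × 10⁻⁴ + 5.3325 × 10⁻³ = 5.0135 × 10⁻³, so Δρ ≈ 5.144 kg m⁻³.
N² = (g/ρ₀)·Δρ/Δz = g·(Δρ/ρ₀)/Δz = 9.81 × 5.0135 × 10⁻³ / 59 = 8.3360 × 10⁻⁴ s⁻².
N = √(8.3360 × 10⁻⁴) = 0.028872 rad s⁻¹ → T = 2π/N = 217.62 s = 3.6270 min ≈ 3.63 min.

3.63 min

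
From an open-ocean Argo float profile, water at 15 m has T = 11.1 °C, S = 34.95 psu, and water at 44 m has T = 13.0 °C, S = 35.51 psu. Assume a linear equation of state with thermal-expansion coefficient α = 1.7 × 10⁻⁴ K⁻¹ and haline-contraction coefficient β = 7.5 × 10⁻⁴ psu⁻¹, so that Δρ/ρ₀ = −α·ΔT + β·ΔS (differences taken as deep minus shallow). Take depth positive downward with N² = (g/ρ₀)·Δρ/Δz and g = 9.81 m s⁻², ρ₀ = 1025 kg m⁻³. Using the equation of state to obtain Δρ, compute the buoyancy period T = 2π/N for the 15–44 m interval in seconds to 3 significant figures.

1.10 × 10³ s

ΔT = +1.9 K, ΔS = +0.56 psu (deep − shallow).
Δρ/ρ₀ = −αΔT + βΔS = -3.23 × 10⁻⁴ + 4.20 × 10⁻⁴ = 9.70 × 10⁻⁵, so Δρ ≈ 0.09943 kg m⁻³.
N² = (g/ρ₀)·Δρ/Δz = g·(Δρ/ρ₀)/Δz = 9.81 × 9.70 × 10⁻⁵ / 29 = 3.2813 × 10⁻⁵ s⁻².
N = √(3.2813 × 10⁻⁵) = 5.7283 × 10⁻³ rad s⁻¹ → T = 2π/N = 1.0969 × 10³ s ≈ 1.10 × 10³ s.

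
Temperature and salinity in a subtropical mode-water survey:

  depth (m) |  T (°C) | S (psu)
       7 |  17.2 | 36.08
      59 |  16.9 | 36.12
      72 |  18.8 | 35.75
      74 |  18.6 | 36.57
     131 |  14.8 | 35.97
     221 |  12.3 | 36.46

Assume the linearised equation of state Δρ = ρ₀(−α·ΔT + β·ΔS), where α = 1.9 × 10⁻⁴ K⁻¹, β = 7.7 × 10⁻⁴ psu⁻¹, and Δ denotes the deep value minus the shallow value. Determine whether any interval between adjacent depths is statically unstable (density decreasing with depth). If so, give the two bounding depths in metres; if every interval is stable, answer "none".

59–72 m

Evaluate Δρ/ρ₀ = −αΔT + βΔS across each adjacent pair:
  7–59 m: −αΔT+βΔS = −(1.9 × 10⁻⁴)(-0.3)+(7.7 × 10⁻⁴)(+0.04) = 8.8 × 10⁻⁵ → stable
  59–72 m: −αΔT+βΔS = −(1.9 × 10⁻⁴)(+1.9)+(7.7 × 10⁻⁴)(-0.37) = -6.5 × 10⁻⁴ → UNSTABLE
  72–74 m: −αΔT+βΔS = −(1.9 × 10⁻⁴)(-0.2)+(7.7 × 10⁻⁴)(+0.82) = 6.7 × 10⁻⁴ → stable
  74–131 m: −αΔT+βΔS = −(1.9 × 10⁻⁴)(-3.8)+(7.7 × 10⁻⁴)(-0.60) = 2.6 × 10⁻⁴ → stable
  131–221 m: −αΔT+βΔS = −(1.9 × 10⁻⁴)(-2.5)+(7.7 × 10⁻⁴)(+0.49) = 8.5 × 10⁻⁴ → stable
The 59–72 m interval has Δρ < 0: lighter water underlies denser water.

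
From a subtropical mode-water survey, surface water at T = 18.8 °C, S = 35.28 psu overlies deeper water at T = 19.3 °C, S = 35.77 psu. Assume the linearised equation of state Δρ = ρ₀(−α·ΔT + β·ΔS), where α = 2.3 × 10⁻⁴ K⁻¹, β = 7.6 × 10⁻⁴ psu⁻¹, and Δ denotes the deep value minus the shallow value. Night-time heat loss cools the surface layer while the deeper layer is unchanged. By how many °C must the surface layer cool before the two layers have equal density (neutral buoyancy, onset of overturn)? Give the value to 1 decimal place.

Neutral buoyancy requires Δρ = 0, i.e. −α(T_deep − T_surf′) + β(S_deep − S_surf) = 0.
T_surf′ = T_deep − (β/α)·ΔS = 19.3 − (7.6 × 10⁻⁴/2.3 × 10⁻⁴)·(+0.49) = 17.681 °C.
Cooling required: 18.8 − (17.681) = 1.119 °C.

1.1 °C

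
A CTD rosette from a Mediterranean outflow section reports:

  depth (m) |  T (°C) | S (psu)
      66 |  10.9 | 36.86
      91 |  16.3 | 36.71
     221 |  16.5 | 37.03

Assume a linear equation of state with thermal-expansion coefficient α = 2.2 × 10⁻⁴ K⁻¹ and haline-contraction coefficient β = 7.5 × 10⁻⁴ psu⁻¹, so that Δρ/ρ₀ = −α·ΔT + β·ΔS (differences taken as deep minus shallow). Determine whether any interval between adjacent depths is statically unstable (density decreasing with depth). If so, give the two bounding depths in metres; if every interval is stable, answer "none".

Evaluate Δρ/ρ₀ = −αΔT + βΔS across each adjacent pair:
  66–91 m: −αΔT+βΔS = −(2.2 × 10⁻⁴)(+5.4)+(7.5 × 10⁻⁴)(-0.15) = -1.3 × 10⁻³ → UNSTABLE
  91–221 m: −αΔT+βΔS = −(2.2 × 10⁻⁴)(+0.2)+(7.5 × 10⁻⁴)(+0.32) = 2.0 × 10⁻⁴ → stable
The 66–91 m interval has Δρ < 0: lighter water underlies denser water.

66–91 m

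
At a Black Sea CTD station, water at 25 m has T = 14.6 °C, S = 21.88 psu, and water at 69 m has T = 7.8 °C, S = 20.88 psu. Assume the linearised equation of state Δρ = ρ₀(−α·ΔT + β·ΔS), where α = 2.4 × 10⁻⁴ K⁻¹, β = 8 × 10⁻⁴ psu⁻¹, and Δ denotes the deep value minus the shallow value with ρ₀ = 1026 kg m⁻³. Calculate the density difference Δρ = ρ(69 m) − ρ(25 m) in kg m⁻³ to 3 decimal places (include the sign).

+0.854 kg m⁻³

ΔT = -6.8 K, ΔS = -1.00 psu (deep − shallow).
Δρ/ρ₀ = −(2.4 × 10⁻⁴)(-6.8) + (8 × 10⁻⁴)(-1.00) = 8.32 × 10⁻⁴.
Δρ = 1026 × (8.32 × 10⁻⁴) = +0.854 kg m⁻³.
Positive Δρ: denser below, stable.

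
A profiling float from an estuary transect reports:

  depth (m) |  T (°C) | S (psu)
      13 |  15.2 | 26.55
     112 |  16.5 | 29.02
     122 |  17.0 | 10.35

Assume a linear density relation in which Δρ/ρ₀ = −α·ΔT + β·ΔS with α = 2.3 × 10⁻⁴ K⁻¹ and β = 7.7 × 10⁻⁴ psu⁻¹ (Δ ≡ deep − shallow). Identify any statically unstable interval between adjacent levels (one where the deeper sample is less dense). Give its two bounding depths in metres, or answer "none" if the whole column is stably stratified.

Evaluate Δρ/ρ₀ = −αΔT + βΔS across each adjacent pair:
  13–112 m: −αΔT+βΔS = −(2.3 × 10⁻⁴)(+1.3)+(7.7 × 10⁻⁴)(+2.47) = 1.6 × 10⁻³ → stable
  112–122 m: −αΔT+βΔS = −(2.3 × 10⁻⁴)(+0.5)+(7.7 × 10⁻⁴)(-18.67) = -0.014 → UNSTABLE
The 112–122 m interval has Δρ < 0: lighter water underlies denser water.

112–122 m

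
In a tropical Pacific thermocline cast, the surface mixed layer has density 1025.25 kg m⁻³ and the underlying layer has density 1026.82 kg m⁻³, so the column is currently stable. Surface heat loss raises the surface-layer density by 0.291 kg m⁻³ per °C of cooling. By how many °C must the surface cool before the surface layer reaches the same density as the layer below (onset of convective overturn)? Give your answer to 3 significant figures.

5.40 °C

Density deficit of the surface layer: 1026.82 − 1025.25 = 1.57 kg m⁻³.
Required change = 1.57 / 0.291 = 5.40 °C.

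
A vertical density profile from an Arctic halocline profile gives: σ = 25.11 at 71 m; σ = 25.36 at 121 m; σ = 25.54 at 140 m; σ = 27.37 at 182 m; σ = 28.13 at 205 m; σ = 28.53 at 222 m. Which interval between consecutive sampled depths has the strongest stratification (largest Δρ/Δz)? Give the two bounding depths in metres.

140–182 m

Compute the density gradient over each adjacent pair:
  71–121 m: Δρ/Δz = 0.25/50 = 5.0 × 10⁻³ kg m⁻⁴
  121–140 m: Δρ/Δz = 0.18/19 = 9.5 × 10⁻³ kg m⁻⁴
  140–182 m: Δρ/Δz = 1.83/42 = 0.044 kg m⁻⁴
  182–205 m: Δρ/Δz = 0.76/23 = 0.033 kg m⁻⁴
  205–222 m: Δρ/Δz = 0.40/17 = 0.024 kg m⁻⁴
The largest gradient is in the 140–182 m interval — the pycnocline.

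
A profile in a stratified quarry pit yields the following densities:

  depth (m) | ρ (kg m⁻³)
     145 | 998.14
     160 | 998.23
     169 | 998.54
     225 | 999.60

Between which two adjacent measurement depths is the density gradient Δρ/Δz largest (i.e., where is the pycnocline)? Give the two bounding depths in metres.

Compute the density gradient over each adjacent pair:
  145–160 m: Δρ/Δz = 0.09/15 = 6.0 × 10⁻³ kg m⁻⁴
  160–169 m: Δρ/Δz = 0.31/9 = 0.034 kg m⁻⁴
  169–225 m: Δρ/Δz = 1.06/56 = 0.019 kg m⁻⁴
The largest gradient is in the 160–169 m interval — the pycnocline.

160–169 m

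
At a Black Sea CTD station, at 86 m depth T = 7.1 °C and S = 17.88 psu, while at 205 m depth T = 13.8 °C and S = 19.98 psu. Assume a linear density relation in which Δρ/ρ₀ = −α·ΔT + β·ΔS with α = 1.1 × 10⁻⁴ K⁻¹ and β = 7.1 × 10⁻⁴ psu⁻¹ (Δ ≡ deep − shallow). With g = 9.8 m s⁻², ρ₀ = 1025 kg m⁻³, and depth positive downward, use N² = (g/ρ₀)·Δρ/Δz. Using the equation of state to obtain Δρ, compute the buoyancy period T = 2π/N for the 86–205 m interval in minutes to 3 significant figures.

13.3 min

ΔT = +6.7 K, ΔS = +2.10 psu (deep − shallow).
Δρ/ρ₀ = −αΔT + βΔS = -7.37 × 10⁻⁴ + 1.491 × 10⁻³ = 7.54 × 10⁻⁴, so Δρ ≈ 0.7729 kg m⁻³.
N² = (g/ρ₀)·Δρ/Δz = g·(Δρ/ρ₀)/Δz = 9.8 × 7.54 × 10⁻⁴ / 119 = 6.2094 × 10⁻⁵ s⁻².
N = √(6.2094 × 10⁻⁵) = 7.8800 × 10⁻³ rad s⁻¹ → T = 2π/N = 797.36 s = 13.289 min ≈ 13.3 min.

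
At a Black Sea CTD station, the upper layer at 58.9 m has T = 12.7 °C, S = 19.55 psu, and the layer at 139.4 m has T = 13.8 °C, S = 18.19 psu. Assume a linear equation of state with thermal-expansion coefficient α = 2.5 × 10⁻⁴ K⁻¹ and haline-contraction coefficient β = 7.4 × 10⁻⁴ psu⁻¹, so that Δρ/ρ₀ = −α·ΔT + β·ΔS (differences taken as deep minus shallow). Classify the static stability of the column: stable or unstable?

ΔT = 13.8 − 12.7 = +1.1 K and ΔS = 18.19 − 19.55 = -1.36 psu (deep − shallow).
−αΔT = -2.75 × 10⁻⁴; βΔS = -1.0064 × 10⁻³; sum Δρ/ρ₀ = -1.2814 × 10⁻³.
Δρ/ρ₀ < 0, so Δρ < 0: deeper water is lighter → statically unstable; the column would overturn.

unstable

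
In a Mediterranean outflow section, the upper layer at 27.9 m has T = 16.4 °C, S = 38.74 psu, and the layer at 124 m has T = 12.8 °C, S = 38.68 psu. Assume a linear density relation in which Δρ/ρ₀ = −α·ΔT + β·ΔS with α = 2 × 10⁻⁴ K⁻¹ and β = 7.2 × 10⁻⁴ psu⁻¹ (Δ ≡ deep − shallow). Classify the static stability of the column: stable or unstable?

stable

ΔT = 12.8 − 16.4 = -3.6 K and ΔS = 38.68 − 38.74 = -0.06 psu (deep − shallow).
−αΔT = 7.20 × 10⁻⁴; βΔS = -4.32 × 10⁻⁵; sum Δρ/ρ₀ = 6.768 × 10⁻⁴.
Δρ/ρ₀ > 0, so Δρ > 0: deeper water is denser → statically stable.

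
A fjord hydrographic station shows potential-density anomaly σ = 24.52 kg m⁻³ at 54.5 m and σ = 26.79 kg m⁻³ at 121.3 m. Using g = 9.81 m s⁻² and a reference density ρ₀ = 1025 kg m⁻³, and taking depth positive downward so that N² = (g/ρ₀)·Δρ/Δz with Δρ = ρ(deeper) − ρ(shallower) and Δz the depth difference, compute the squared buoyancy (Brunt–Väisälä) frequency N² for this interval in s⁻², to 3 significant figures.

3.25 × 10⁻⁴ s⁻²

Δρ = 1026.79 − 1024.52 = 2.27 kg m⁻³ over Δz = 121.3 − 54.5 = 66.8 m.
N² = (9.81/1025) × (2.27/66.8) = 3.2523 × 10⁻⁴ s⁻² ≈ 3.25 × 10⁻⁴ s⁻².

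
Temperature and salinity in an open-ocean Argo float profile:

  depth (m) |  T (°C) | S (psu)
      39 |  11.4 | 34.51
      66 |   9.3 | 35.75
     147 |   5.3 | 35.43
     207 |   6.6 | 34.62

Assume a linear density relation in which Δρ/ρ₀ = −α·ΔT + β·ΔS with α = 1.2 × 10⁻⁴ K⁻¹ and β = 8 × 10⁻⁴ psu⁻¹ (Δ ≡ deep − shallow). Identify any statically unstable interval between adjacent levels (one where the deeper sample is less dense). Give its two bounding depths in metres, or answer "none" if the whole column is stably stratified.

147–207 m

Evaluate Δρ/ρ₀ = −αΔT + βΔS across each adjacent pair:
  39–66 m: −αΔT+βΔS = −(1.2 × 10⁻⁴)(-2.1)+(8 × 10⁻⁴)(+1.24) = 1.2 × 10⁻³ → stable
  66–147 m: −αΔT+βΔS = −(1.2 × 10⁻⁴)(-4.0)+(8 × 10⁻⁴)(-0.32) = 2.2 × 10⁻⁴ → stable
  147–207 m: −αΔT+βΔS = −(1.2 × 10⁻⁴)(+1.3)+(8 × 10⁻⁴)(-0.81) = -8.0 × 10⁻⁴ → UNSTABLE
The 147–207 m interval has Δρ < 0: lighter water underlies denser water.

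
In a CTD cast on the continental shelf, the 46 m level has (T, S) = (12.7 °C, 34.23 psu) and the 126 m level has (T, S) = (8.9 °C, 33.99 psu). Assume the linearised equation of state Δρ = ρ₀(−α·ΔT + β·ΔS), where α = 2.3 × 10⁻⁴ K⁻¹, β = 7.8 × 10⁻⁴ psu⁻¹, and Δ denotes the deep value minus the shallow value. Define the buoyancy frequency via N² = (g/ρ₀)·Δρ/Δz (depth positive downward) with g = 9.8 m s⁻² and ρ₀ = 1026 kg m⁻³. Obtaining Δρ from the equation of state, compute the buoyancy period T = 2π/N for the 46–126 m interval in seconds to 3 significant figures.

ΔT = -3.8 K, ΔS = -0.24 psu (deep − shallow).
Δρ/ρ₀ = −αΔT + βΔS = 8.74 × 10⁻⁴ − 1.872 × 10⁻⁴ = 6.868 × 10⁻⁴, so Δρ ≈ 0.7047 kg m⁻³.
N² = (g/ρ₀)·Δρ/Δz = g·(Δρ/ρ₀)/Δz = 9.8 × 6.868 × 10⁻⁴ / 80 = 8.4133 × 10⁻⁵ s⁻².
N = √(8.4133 × 10⁻⁵) = 9.1724 × 10⁻³ rad s⁻¹ → T = 2π/N = 685.01 s ≈ 685 s.

685 s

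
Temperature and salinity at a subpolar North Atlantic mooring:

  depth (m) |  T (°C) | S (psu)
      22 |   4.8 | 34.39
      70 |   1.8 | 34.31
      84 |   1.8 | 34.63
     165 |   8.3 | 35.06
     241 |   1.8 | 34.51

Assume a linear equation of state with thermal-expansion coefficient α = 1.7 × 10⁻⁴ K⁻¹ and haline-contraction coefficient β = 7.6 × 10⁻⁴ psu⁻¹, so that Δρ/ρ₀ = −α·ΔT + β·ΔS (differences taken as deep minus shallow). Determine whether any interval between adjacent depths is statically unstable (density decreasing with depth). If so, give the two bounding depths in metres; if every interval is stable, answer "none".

Evaluate Δρ/ρ₀ = −αΔT + βΔS across each adjacent pair:
  22–70 m: −αΔT+βΔS = −(1.7 × 10⁻⁴)(-3.0)+(7.6 × 10⁻⁴)(-0.08) = 4.5 × 10⁻⁴ → stable
  70–84 m: −αΔT+βΔS = −(1.7 × 10⁻⁴)(+0.0)+(7.6 × 10⁻⁴)(+0.32) = 2.4 × 10⁻⁴ → stable
  84–165 m: −αΔT+βΔS = −(1.7 × 10⁻⁴)(+6.5)+(7.6 × 10⁻⁴)(+0.43) = -7.8 × 10⁻⁴ → UNSTABLE
  165–241 m: −αΔT+βΔS = −(1.7 × 10⁻⁴)(-6.5)+(7.6 × 10⁻⁴)(-0.55) = 6.9 × 10⁻⁴ → stable
The 84–165 m interval has Δρ < 0: lighter water underlies denser water.

84–165 m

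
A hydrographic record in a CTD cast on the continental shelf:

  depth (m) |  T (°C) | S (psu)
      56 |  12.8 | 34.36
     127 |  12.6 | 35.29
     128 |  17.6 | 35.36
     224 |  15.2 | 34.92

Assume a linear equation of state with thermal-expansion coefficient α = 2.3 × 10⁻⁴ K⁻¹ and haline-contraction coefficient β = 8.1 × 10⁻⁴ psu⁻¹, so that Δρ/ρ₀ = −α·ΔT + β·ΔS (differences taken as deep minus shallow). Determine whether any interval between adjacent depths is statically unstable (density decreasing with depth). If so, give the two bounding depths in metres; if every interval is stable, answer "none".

Evaluate Δρ/ρ₀ = −αΔT + βΔS across each adjacent pair:
  56–127 m: −αΔT+βΔS = −(2.3 × 10⁻⁴)(-0.2)+(8.1 × 10⁻⁴)(+0.93) = 8.0 × 10⁻⁴ → stable
  127–128 m: −αΔT+βΔS = −(2.3 × 10⁻⁴)(+5.0)+(8.1 × 10⁻⁴)(+0.07) = -1.1 × 10⁻³ → UNSTABLE
  128–224 m: −αΔT+βΔS = −(2.3 × 10⁻⁴)(-2.4)+(8.1 × 10⁻⁴)(-0.44) = 2.0 × 10⁻⁴ → stable
The 127–128 m interval has Δρ < 0: lighter water underlies denser water.

127–128 m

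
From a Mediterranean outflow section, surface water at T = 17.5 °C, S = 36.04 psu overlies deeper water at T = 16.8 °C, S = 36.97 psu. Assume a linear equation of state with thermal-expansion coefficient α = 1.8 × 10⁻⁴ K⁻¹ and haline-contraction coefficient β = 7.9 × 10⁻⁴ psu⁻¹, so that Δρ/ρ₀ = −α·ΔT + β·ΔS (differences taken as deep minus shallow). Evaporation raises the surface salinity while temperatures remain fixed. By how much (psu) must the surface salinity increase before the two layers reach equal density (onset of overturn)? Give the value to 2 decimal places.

Neutral buoyancy requires −α(T_deep − T_surf) + β(S_deep − S_surf′) = 0.
S_surf′ = S_deep − (α/β)·ΔT = 36.97 − (1.8 × 10⁻⁴/7.9 × 10⁻⁴)·(-0.7) = 37.1295 psu.
Increase required: 37.1295 − 36.04 = 1.0895 psu.

1.09 psu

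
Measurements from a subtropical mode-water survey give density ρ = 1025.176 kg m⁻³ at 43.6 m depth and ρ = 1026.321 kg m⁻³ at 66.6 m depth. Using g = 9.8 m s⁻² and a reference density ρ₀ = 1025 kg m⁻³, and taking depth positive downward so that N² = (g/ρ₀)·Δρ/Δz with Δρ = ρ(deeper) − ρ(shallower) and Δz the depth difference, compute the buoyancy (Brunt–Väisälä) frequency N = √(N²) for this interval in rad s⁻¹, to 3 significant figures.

0.0218 rad s⁻¹

Δρ = 1026.321 − 1025.176 = 1.145 kg m⁻³ over Δz = 66.6 − 43.6 = 23 m.
N² = (9.8/1025) × (1.145/23) = 4.7597 × 10⁻⁴ s⁻².
N = √(4.7597 × 10⁻⁴) = 0.021817 rad s⁻¹ ≈ 0.0218 rad s⁻¹.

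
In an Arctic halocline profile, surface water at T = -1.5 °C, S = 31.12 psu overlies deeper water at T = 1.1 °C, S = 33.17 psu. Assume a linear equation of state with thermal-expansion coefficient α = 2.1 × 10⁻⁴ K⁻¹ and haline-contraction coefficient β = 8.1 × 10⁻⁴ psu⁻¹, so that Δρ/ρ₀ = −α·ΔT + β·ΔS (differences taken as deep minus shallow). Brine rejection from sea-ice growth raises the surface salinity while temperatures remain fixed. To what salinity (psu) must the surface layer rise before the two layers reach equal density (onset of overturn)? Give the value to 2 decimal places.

32.50 psu

Neutral buoyancy requires −α(T_deep − T_surf) + β(S_deep − S_surf′) = 0.
S_surf′ = S_deep − (α/β)·ΔT = 33.17 − (2.1 × 10⁻⁴/8.1 × 10⁻⁴)·(+2.6) = 32.4959 psu.
Increase required: 32.4959 − 31.12 = 1.3759 psu.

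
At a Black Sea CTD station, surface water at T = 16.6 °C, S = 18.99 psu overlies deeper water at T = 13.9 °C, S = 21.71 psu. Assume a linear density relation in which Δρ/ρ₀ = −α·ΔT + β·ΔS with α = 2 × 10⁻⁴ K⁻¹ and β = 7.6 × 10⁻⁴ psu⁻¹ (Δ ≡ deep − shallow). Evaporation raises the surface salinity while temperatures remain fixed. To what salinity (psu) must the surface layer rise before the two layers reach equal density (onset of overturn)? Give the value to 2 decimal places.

22.42 psu

Neutral buoyancy requires −α(T_deep − T_surf) + β(S_deep − S_surf′) = 0.
S_surf′ = S_deep − (α/β)·ΔT = 21.71 − (2 × 10⁻⁴/7.6 × 10⁻⁴)·(-2.7) = 22.4205 psu.
Increase required: 22.4205 − 18.99 = 3.4305 psu.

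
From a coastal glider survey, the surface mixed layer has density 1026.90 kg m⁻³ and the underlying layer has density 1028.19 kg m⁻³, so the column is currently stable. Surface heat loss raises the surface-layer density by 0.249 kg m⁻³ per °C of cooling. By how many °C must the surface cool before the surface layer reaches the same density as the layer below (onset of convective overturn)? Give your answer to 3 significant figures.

5.18 °C

Density deficit of the surface layer: 1028.19 − 1026.90 = 1.29 kg m⁻³.
Required change = 1.29 / 0.249 = 5.18 °C.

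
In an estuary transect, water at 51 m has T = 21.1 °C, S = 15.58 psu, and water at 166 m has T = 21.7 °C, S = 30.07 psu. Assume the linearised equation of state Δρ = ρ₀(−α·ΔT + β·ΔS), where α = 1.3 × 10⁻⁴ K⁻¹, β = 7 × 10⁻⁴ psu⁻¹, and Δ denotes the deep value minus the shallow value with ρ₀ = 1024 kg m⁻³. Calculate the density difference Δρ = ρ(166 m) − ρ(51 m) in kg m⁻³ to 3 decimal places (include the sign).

+10.307 kg m⁻³

ΔT = +0.6 K, ΔS = +14.49 psu (deep − shallow).
Δρ/ρ₀ = −(1.3 × 10⁻⁴)(+0.6) + (7 × 10⁻⁴)(+14.49) = 0.010065.
Δρ = 1024 × (0.010065) = +10.307 kg m⁻³.
Positive Δρ: denser below, stable.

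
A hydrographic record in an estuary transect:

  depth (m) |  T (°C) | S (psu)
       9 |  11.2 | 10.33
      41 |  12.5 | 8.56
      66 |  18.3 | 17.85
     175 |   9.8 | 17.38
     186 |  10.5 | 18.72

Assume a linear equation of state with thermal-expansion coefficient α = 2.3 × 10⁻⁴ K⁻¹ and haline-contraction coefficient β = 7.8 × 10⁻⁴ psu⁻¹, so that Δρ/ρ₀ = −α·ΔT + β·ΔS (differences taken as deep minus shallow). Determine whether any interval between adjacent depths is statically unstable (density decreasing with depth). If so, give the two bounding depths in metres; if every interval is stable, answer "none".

9–41 m

Evaluate Δρ/ρ₀ = −αΔT + βΔS across each adjacent pair:
  9–41 m: −αΔT+βΔS = −(2.3 × 10⁻⁴)(+1.3)+(7.8 × 10⁻⁴)(-1.77) = -1.7 × 10⁻³ → UNSTABLE
  41–66 m: −αΔT+βΔS = −(2.3 × 10⁻⁴)(+5.8)+(7.8 × 10⁻⁴)(+9.29) = 5.9 × 10⁻³ → stable
  66–175 m: −αΔT+βΔS = −(2.3 × 10⁻⁴)(-8.5)+(7.8 × 10⁻⁴)(-0.47) = 1.6 × 10⁻³ → stable
  175–186 m: −αΔT+βΔS = −(2.3 × 10⁻⁴)(+0.7)+(7.8 × 10⁻⁴)(+1.34) = 8.8 × 10⁻⁴ → stable
The 9–41 m interval has Δρ < 0: lighter water underlies denser water.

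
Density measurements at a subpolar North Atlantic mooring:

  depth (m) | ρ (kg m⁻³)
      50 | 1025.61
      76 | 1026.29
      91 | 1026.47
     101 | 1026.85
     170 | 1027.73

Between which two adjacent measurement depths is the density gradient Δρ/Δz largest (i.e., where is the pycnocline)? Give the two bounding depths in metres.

91–101 m

Compute the density gradient over each adjacent pair:
  50–76 m: Δρ/Δz = 0.68/26 = 0.026 kg m⁻⁴
  76–91 m: Δρ/Δz = 0.18/15 = 0.012 kg m⁻⁴
  91–101 m: Δρ/Δz = 0.38/10 = 0.038 kg m⁻⁴
  101–170 m: Δρ/Δz = 0.88/69 = 0.013 kg m⁻⁴
The largest gradient is in the 91–101 m interval — the pycnocline.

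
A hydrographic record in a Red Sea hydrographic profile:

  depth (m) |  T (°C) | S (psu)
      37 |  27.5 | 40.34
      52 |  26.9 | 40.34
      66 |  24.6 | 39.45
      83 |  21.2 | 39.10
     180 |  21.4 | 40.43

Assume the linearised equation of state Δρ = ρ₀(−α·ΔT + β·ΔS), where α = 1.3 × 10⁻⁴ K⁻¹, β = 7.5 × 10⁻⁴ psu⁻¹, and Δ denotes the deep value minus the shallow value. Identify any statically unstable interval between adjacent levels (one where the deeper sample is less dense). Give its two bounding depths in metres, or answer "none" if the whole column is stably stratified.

52–66 m

Evaluate Δρ/ρ₀ = −αΔT + βΔS across each adjacent pair:
  37–52 m: −αΔT+βΔS = −(1.3 × 10⁻⁴)(-0.6)+(7.5 × 10⁻⁴)(+0.00) = 7.8 × 10⁻⁵ → stable
  52–66 m: −αΔT+βΔS = −(1.3 × 10⁻⁴)(-2.3)+(7.5 × 10⁻⁴)(-0.89) = -3.7 × 10⁻⁴ → UNSTABLE
  66–83 m: −αΔT+βΔS = −(1.3 × 10⁻⁴)(-3.4)+(7.5 × 10⁻⁴)(-0.35) = 1.8 × 10⁻⁴ → stable
  83–180 m: −αΔT+βΔS = −(1.3 × 10⁻⁴)(+0.2)+(7.5 × 10⁻⁴)(+1.33) = 9.7 × 10⁻⁴ → stable
The 52–66 m interval has Δρ < 0: lighter water underlies denser water.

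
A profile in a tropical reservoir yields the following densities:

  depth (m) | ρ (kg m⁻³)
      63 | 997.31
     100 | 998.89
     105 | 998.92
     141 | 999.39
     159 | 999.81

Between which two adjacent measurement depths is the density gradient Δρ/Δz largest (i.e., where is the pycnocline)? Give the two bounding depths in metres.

Compute the density gradient over each adjacent pair:
  63–100 m: Δρ/Δz = 1.58/37 = 0.043 kg m⁻⁴
  100–105 m: Δρ/Δz = 0.03/5 = 6.0 × 10⁻³ kg m⁻⁴
  105–141 m: Δρ/Δz = 0.47/36 = 0.013 kg m⁻⁴
  141–159 m: Δρ/Δz = 0.42/18 = 0.023 kg m⁻⁴
The largest gradient is in the 63–100 m interval — the pycnocline.

63–100 m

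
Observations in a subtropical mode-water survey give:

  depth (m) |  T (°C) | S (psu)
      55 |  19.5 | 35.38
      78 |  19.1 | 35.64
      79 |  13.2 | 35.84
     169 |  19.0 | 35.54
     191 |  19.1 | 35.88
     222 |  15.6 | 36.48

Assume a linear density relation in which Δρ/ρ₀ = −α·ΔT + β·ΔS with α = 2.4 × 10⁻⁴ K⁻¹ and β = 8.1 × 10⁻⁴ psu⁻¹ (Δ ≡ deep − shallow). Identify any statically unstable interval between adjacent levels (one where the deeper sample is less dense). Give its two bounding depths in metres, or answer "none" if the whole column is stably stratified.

Evaluate Δρ/ρ₀ = −αΔT + βΔS across each adjacent pair:
  55–78 m: −αΔT+βΔS = −(2.4 × 10⁻⁴)(-0.4)+(8.1 × 10⁻⁴)(+0.26) = 3.1 × 10⁻⁴ → stable
  78–79 m: −αΔT+βΔS = −(2.4 × 10⁻⁴)(-5.9)+(8.1 × 10⁻⁴)(+0.20) = 1.6 × 10⁻³ → stable
  79–169 m: −αΔT+βΔS = −(2.4 × 10⁻⁴)(+5.8)+(8.1 × 10⁻⁴)(-0.30) = -1.6 × 10⁻³ → UNSTABLE
  169–191 m: −αΔT+βΔS = −(2.4 × 10⁻⁴)(+0.1)+(8.1 × 10⁻⁴)(+0.34) = 2.5 × 10⁻⁴ → stable
  191–222 m: −αΔT+βΔS = −(2.4 × 10⁻⁴)(-3.5)+(8.1 × 10⁻⁴)(+0.60) = 1.3 × 10⁻³ → stable
The 79–169 m interval has Δρ < 0: lighter water underlies denser water.

79–169 m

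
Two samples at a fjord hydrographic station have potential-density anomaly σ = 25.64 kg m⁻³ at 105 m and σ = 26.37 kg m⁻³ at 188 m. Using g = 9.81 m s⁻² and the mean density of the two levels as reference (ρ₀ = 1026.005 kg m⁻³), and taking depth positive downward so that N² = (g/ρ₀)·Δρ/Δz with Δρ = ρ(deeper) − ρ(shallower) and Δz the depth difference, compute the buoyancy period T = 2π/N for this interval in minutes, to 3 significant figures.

Δρ = 1026.37 − 1025.64 = 0.73 kg m⁻³ over Δz = 188 − 105 = 83 m.
N² = (9.81/1026.005) × (0.73/83) = 8.4094 × 10⁻⁵ s⁻².
N = √(8.4094 × 10⁻⁵) = 9.1703 × 10⁻³ rad s⁻¹, so T = 2π/N = 685.17 s = 11.419 min ≈ 11.4 min.

11.4 min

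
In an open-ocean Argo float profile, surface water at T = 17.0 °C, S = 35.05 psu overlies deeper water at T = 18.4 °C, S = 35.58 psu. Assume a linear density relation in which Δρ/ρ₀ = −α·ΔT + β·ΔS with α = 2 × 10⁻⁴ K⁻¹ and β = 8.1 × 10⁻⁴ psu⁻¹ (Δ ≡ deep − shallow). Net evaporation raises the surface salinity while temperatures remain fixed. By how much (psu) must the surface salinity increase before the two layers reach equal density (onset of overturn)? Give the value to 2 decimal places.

Neutral buoyancy requires −α(T_deep − T_surf) + β(S_deep − S_surf′) = 0.
S_surf′ = S_deep − (α/β)·ΔT = 35.58 − (2 × 10⁻⁴/8.1 × 10⁻⁴)·(+1.4) = 35.2343 psu.
Increase required: 35.2343 − 35.05 = 0.1843 psu.

0.18 psu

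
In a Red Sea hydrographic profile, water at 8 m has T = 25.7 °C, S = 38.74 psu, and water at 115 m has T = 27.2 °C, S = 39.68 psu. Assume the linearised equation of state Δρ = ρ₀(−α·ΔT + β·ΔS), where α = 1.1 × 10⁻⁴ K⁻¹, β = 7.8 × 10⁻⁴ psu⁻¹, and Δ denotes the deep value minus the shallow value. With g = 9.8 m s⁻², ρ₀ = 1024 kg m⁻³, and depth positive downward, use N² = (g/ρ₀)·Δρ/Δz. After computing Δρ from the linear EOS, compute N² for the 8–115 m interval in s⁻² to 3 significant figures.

ΔT = +1.5 K, ΔS = +0.94 psu (deep − shallow).
Δρ/ρ₀ = −αΔT + βΔS = -1.65 × 10⁻⁴ + 7.332 × 10⁻⁴ = 5.682 × 10⁻⁴, so Δρ ≈ 0.5818 kg m⁻³.
N² = (g/ρ₀)·Δρ/Δz = g·(Δρ/ρ₀)/Δz = 9.8 × 5.682 × 10⁻⁴ / 107 = 5.2041 × 10⁻⁵ s⁻² ≈ 5.20 × 10⁻⁵ s⁻².

5.20 × 10⁻⁵ s⁻²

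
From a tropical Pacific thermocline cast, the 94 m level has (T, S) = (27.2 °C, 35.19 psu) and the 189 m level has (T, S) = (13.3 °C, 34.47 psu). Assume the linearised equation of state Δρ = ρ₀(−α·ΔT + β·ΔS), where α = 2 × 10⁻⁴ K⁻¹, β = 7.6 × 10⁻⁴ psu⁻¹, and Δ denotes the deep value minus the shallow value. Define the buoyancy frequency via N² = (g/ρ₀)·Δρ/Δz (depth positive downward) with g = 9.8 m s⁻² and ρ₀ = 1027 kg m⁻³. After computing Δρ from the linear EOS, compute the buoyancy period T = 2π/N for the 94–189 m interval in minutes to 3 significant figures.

6.90 min

ΔT = -13.9 K, ΔS = -0.72 psu (deep − shallow).
Δρ/ρ₀ = −αΔT + βΔS = 2.78 × 10⁻³ − 5.472 × 10⁻⁴ = 2.2328 × 10⁻³, so Δρ ≈ 2.293 kg m⁻³.
N² = (g/ρ₀)·Δρ/Δz = g·(Δρ/ρ₀)/Δz = 9.8 × 2.2328 × 10⁻³ / 95 = 2.3033 × 10⁻⁴ s⁻².
N = √(2.3033 × 10⁻⁴) = 0.015177 rad s⁻¹ → T = 2π/N = 413.99 s = 6.8998 min ≈ 6.90 min.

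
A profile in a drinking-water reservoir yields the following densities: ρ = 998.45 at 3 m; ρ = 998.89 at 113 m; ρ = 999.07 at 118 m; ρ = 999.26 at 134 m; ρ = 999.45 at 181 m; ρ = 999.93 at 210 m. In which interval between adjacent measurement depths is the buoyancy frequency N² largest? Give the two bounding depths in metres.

Compute the density gradient over each adjacent pair:
  3–113 m: Δρ/Δz = 0.44/110 = 4.0 × 10⁻³ kg m⁻⁴
  113–118 m: Δρ/Δz = 0.18/5 = 0.036 kg m⁻⁴
  118–134 m: Δρ/Δz = 0.19/16 = 0.012 kg m⁻⁴
  134–181 m: Δρ/Δz = 0.19/47 = 4.0 × 10⁻³ kg m⁻⁴
  181–210 m: Δρ/Δz = 0.48/29 = 0.017 kg m⁻⁴
The largest gradient is in the 113–118 m interval — the pycnocline.

113–118 m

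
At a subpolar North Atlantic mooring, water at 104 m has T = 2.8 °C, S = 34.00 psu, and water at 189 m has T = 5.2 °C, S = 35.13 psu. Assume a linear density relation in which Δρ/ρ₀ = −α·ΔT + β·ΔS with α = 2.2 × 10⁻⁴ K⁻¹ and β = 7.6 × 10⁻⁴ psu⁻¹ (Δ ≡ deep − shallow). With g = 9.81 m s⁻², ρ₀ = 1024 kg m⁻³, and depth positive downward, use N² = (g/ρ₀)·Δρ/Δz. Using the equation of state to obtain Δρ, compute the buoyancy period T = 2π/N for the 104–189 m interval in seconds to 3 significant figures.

ΔT = +2.4 K, ΔS = +1.13 psu (deep − shallow).
Δρ/ρ₀ = −αΔT + βΔS = -5.28 × 10⁻⁴ + 8.588 × 10⁻⁴ = 3.308 × 10⁻⁴, so Δρ ≈ 0.3387 kg m⁻³.
N² = (g/ρ₀)·Δρ/Δz = g·(Δρ/ρ₀)/Δz = 9.81 × 3.308 × 10⁻⁴ / 85 = 3.8178 × 10⁻⁵ s⁻².
N = √(3.8178 × 10⁻⁵) = 6.1788 × 10⁻³ rad s⁻¹ → T = 2π/N = 1.0169 × 10³ s ≈ 1.02 × 10³ s.

1.02 × 10³ s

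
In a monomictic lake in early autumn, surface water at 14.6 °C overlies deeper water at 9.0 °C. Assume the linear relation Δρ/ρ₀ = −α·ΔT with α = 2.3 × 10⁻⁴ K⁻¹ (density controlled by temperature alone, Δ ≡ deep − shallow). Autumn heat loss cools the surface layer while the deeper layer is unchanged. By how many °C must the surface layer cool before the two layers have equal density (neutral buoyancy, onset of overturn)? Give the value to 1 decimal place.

With temperature the only control, equal density requires T_surf′ = T_deep.
T_surf′ = 9.0 °C.
Cooling required: 14.6 − 9.0 = 5.6 °C.

5.6 °C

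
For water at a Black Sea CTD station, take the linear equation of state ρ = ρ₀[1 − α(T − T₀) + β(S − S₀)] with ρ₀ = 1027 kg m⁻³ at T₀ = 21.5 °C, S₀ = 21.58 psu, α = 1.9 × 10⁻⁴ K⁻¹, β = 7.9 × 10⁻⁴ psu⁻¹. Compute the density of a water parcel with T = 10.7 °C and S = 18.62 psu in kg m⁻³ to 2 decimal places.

T − T₀ = -10.8 K, S − S₀ = -2.96 psu.
Bracket = 1 − α·(-10.8) + β·(-2.96) = 1 + (-2.864 × 10⁻⁴) = 0.9997136.
ρ = 1027 × 0.9997136 = 1026.71 kg m⁻³.

1026.71 kg m⁻³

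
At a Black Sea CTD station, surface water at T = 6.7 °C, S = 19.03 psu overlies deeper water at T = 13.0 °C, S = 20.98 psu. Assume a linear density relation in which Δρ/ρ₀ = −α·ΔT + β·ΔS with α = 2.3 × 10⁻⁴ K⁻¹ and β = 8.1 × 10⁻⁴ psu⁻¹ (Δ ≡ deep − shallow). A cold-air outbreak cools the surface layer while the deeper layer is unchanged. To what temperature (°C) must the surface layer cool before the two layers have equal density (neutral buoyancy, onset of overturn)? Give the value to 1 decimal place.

Neutral buoyancy requires Δρ = 0, i.e. −α(T_deep − T_surf′) + β(S_deep − S_surf) = 0.
T_surf′ = T_deep − (β/α)·ΔS = 13.0 − (8.1 × 10⁻⁴/2.3 × 10⁻⁴)·(+1.95) = 6.133 °C.
Cooling required: 6.7 − (6.133) = 0.567 °C.

6.1 °C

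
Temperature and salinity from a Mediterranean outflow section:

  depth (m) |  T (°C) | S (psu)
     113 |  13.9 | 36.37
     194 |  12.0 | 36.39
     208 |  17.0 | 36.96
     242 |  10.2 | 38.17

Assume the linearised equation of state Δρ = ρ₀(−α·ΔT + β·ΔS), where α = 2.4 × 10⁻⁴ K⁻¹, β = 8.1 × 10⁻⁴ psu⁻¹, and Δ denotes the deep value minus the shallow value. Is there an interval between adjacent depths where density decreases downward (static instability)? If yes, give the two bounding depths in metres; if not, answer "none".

194–208 m

Evaluate Δρ/ρ₀ = −αΔT + βΔS across each adjacent pair:
  113–194 m: −αΔT+βΔS = −(2.4 × 10⁻⁴)(-1.9)+(8.1 × 10⁻⁴)(+0.02) = 4.7 × 10⁻⁴ → stable
  194–208 m: −αΔT+βΔS = −(2.4 × 10⁻⁴)(+5.0)+(8.1 × 10⁻⁴)(+0.57) = -7.4 × 10⁻⁴ → UNSTABLE
  208–242 m: −αΔT+βΔS = −(2.4 × 10⁻⁴)(-6.8)+(8.1 × 10⁻⁴)(+1.21) = 2.6 × 10⁻³ → stable
The 194–208 m interval has Δρ < 0: lighter water underlies denser water.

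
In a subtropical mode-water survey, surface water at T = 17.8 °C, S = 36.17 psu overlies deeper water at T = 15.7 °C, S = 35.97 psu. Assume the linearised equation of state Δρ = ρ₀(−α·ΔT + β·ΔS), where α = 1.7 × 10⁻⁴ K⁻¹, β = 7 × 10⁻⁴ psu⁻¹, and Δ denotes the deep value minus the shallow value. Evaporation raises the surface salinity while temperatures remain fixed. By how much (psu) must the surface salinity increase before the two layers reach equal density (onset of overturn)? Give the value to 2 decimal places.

Neutral buoyancy requires −α(T_deep − T_surf) + β(S_deep − S_surf′) = 0.
S_surf′ = S_deep − (α/β)·ΔT = 35.97 − (1.7 × 10⁻⁴/7 × 10⁻⁴)·(-2.1) = 36.4800 psu.
Increase required: 36.4800 − 36.17 = 0.3100 psu.

0.31 psu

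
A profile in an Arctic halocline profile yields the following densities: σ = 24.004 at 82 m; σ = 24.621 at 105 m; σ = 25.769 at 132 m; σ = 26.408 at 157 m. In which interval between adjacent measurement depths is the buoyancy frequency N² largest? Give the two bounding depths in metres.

Compute the density gradient over each adjacent pair:
  82–105 m: Δρ/Δz = 0.617/23 = 0.027 kg m⁻⁴
  105–132 m: Δρ/Δz = 1.148/27 = 0.043 kg m⁻⁴
  132–157 m: Δρ/Δz = 0.639/25 = 0.026 kg m⁻⁴
The largest gradient is in the 105–132 m interval — the pycnocline.

105–132 m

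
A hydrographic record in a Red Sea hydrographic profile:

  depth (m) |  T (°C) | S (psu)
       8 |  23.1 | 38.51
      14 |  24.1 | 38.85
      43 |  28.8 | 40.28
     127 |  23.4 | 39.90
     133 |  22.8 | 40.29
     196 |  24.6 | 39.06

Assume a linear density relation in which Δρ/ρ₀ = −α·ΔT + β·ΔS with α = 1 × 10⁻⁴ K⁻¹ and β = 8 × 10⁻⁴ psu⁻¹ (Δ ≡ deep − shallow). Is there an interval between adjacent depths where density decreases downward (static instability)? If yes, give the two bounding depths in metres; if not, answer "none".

Evaluate Δρ/ρ₀ = −αΔT + βΔS across each adjacent pair:
  8–14 m: −αΔT+βΔS = −(1 × 10⁻⁴)(+1.0)+(8 × 10⁻⁴)(+0.34) = 1.7 × 10⁻⁴ → stable
  14–43 m: −αΔT+βΔS = −(1 × 10⁻⁴)(+4.7)+(8 × 10⁻⁴)(+1.43) = 6.7 × 10⁻⁴ → stable
  43–127 m: −αΔT+βΔS = −(1 × 10⁻⁴)(-5.4)+(8 × 10⁻⁴)(-0.38) = 2.4 × 10⁻⁴ → stable
  127–133 m: −αΔT+βΔS = −(1 × 10⁻⁴)(-0.6)+(8 × 10⁻⁴)(+0.39) = 3.7 × 10⁻⁴ → stable
  133–196 m: −αΔT+βΔS = −(1 × 10⁻⁴)(+1.8)+(8 × 10⁻⁴)(-1.23) = -1.2 × 10⁻³ → UNSTABLE
The 133–196 m interval has Δρ < 0: lighter water underlies denser water.

133–196 m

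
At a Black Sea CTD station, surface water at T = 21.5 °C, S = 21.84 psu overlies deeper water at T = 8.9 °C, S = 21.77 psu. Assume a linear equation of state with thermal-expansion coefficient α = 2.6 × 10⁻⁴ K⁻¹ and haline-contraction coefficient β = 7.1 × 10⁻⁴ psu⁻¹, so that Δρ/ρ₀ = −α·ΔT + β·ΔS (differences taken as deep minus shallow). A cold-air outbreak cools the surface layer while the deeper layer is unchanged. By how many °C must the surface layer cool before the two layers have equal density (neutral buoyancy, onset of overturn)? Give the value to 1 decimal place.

Neutral buoyancy requires Δρ = 0, i.e. −α(T_deep − T_surf′) + β(S_deep − S_surf) = 0.
T_surf′ = T_deep − (β/α)·ΔS = 8.9 − (7.1 × 10⁻⁴/2.6 × 10⁻⁴)·(-0.07) = 9.091 °C.
Cooling required: 21.5 − (9.091) = 12.409 °C.

12.4 °C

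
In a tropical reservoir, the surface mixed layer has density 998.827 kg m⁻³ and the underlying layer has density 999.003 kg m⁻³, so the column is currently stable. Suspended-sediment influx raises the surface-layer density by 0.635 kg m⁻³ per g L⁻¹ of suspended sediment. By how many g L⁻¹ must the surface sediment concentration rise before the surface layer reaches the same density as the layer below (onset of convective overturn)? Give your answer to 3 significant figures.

0.277 g L⁻¹

Density deficit of the surface layer: 999.003 − 998.827 = 0.176 kg m⁻³.
Required change = 0.176 / 0.635 = 0.277 g L⁻¹.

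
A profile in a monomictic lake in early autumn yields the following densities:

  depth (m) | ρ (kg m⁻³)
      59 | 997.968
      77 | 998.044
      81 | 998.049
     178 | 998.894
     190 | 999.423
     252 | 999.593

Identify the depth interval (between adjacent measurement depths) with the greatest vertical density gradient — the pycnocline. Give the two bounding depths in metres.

Compute the density gradient over each adjacent pair:
  59–77 m: Δρ/Δz = 0.076/18 = 4.2 × 10⁻³ kg m⁻⁴
  77–81 m: Δρ/Δz = 0.005/4 = 1.3 × 10⁻³ kg m⁻⁴
  81–178 m: Δρ/Δz = 0.845/97 = 8.7 × 10⁻³ kg m⁻⁴
  178–190 m: Δρ/Δz = 0.529/12 = 0.044 kg m⁻⁴
  190–252 m: Δρ/Δz = 0.170/62 = 2.7 × 10⁻³ kg m⁻⁴
The largest gradient is in the 178–190 m interval — the pycnocline.

178–190 m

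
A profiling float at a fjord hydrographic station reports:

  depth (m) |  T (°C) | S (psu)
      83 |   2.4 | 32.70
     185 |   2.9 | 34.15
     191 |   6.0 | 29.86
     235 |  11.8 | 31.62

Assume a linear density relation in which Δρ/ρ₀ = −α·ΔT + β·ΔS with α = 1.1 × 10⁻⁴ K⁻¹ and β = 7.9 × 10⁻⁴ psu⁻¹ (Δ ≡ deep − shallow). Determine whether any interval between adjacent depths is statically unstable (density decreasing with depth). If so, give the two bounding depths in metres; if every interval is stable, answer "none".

Evaluate Δρ/ρ₀ = −αΔT + βΔS across each adjacent pair:
  83–185 m: −αΔT+βΔS = −(1.1 × 10⁻⁴)(+0.5)+(7.9 × 10⁻⁴)(+1.45) = 1.1 × 10⁻³ → stable
  185–191 m: −αΔT+βΔS = −(1.1 × 10⁻⁴)(+3.1)+(7.9 × 10⁻⁴)(-4.29) = -3.7 × 10⁻³ → UNSTABLE
  191–235 m: −αΔT+βΔS = −(1.1 × 10⁻⁴)(+5.8)+(7.9 × 10⁻⁴)(+1.76) = 7.5 × 10⁻⁴ → stable
The 185–191 m interval has Δρ < 0: lighter water underlies denser water.

185–191 m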